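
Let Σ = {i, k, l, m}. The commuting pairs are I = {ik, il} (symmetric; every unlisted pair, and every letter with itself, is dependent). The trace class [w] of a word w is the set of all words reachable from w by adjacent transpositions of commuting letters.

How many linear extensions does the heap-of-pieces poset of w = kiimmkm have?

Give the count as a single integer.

3

#0=k has no predecessor
#1=i has no predecessor
#2=i depends on [1:i]
#3=m depends on [0:k, 2:i]
#4=m depends on [3:m]
#5=k depends on [4:m]
#6=m depends on [5:k]
sources: [0:k, 1:i]
N(rest) = Σ N(rest − s) over sources s of rest; N(one piece) = 1:
  size 1 → [6]=1
  size 2 → [5,6]=1
  size 3 → [4,5,6]=1
  size 4 → [3,4,5,6]=1
  size 5 → [0,3,4,5,6]=1  [2,3,4,5,6]=1
  first=0(k) contributes 1
  first=1(i) contributes 2
|[w]| = 3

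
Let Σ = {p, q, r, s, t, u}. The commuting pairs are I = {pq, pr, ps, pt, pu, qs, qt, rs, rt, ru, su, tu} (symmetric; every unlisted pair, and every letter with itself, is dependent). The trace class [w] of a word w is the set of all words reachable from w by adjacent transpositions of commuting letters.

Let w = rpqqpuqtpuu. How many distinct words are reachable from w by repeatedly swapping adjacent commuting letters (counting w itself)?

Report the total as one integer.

1320

drop 0:r onto floor
drop 1:p onto floor
drop 2:q onto {0:r}
drop 3:q onto {2:q}
drop 4:p onto {1:p}
drop 5:u onto {3:q}
drop 6:q onto {5:u}
drop 7:t onto floor
drop 8:p onto {4:p}
drop 9:u onto {6:q}
drop 10:u onto {9:u}
ground layer = {0:r, 1:p, 7:t}
drop-orders for the pieces not yet dropped (sum over which currently-grounded one goes next):
  1 to go: {7} 1  {8} 1  {10} 1
  2 to go: {4,8} 1  {7,8} 2  {7,10} 2  {8,10} 2  {9,10} 1
  3 to go: {1,4,8} 1  {4,7,8} 3  {4,8,10} 3  {6,9,10} 1  {7,8,10} 6  {7,9,10} 3  {8,9,10} 3
  4 to go: {1,4,7,8} 4  {1,4,8,10} 4  {4,7,8,10} 12  {4,8,9,10} 6  {5,6,9,10} 1  {6,7,9,10} 4  {6,8,9,10} 4  {7,8,9,10} 12
  5 to go: {1,4,7,8,10} 20  {1,4,8,9,10} 10  {3,5,6,9,10} 1  {4,6,8,9,10} 10  {4,7,8,9,10} 30  {5,6,7,9,10} 5  {5,6,8,9,10} 5  {6,7,8,9,10} 20
  6 to go: {1,4,6,8,9,10} 20  {1,4,7,8,9,10} 60  {2,3,5,6,9,10} 1  {3,5,6,7,9,10} 6  {3,5,6,8,9,10} 6  {4,5,6,8,9,10} 15  {4,6,7,8,9,10} 60  {5,6,7,8,9,10} 30
  7 to go: {0,2,3,5,6,9,10} 1  {1,4,5,6,8,9,10} 35  {1,4,6,7,8,9,10} 140  {2,3,5,6,7,9,10} 7  {2,3,5,6,8,9,10} 7  {3,4,5,6,8,9,10} 21  {3,5,6,7,8,9,10} 42  {4,5,6,7,8,9,10} 105
  8 to go: {0,2,3,5,6,7,9,10} 8  {0,2,3,5,6,8,9,10} 8  {1,3,4,5,6,8,9,10} 56  {1,4,5,6,7,8,9,10} 280  {2,3,4,5,6,8,9,10} 28  {2,3,5,6,7,8,9,10} 56  {3,4,5,6,7,8,9,10} 168
  9 to go: {0,2,3,4,5,6,8,9,10} 36  {0,2,3,5,6,7,8,9,10} 72  {1,2,3,4,5,6,8,9,10} 84  {1,3,4,5,6,7,8,9,10} 504  {2,3,4,5,6,7,8,9,10} 252
  if 0:r drops first: 840 orders
  if 1:p drops first: 360 orders
  if 7:t drops first: 120 orders
heap linearizations: 1320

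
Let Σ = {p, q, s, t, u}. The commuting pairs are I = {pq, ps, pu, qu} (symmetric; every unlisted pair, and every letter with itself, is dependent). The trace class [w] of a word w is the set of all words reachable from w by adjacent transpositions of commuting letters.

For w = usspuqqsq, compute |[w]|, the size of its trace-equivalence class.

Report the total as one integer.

#0=u has no predecessor
#1=s depends on [0:u]
#2=s depends on [1:s]
#3=p has no predecessor
#4=u depends on [2:s]
#5=q depends on [2:s]
#6=q depends on [5:q]
#7=s depends on [4:u, 6:q]
#8=q depends on [7:s]
sources: [0:u, 3:p]
N(rest) = Σ N(rest − s) over sources s of rest; N(one piece) = 1:
  size 1 → [3]=1  [8]=1
  size 2 → [3,8]=2  [7,8]=1
  size 3 → [3,7,8]=3  [4,7,8]=1  [6,7,8]=1
  size 4 → [3,4,7,8]=4  [3,6,7,8]=4  [4,6,7,8]=2  [5,6,7,8]=1
  size 5 → [3,4,6,7,8]=10  [3,5,6,7,8]=5  [4,5,6,7,8]=3
  size 6 → [2,4,5,6,7,8]=3  [3,4,5,6,7,8]=18
  size 7 → [1,2,4,5,6,7,8]=3  [2,3,4,5,6,7,8]=21
  first=0(u) contributes 24
  first=3(p) contributes 3
|[w]| = 27

27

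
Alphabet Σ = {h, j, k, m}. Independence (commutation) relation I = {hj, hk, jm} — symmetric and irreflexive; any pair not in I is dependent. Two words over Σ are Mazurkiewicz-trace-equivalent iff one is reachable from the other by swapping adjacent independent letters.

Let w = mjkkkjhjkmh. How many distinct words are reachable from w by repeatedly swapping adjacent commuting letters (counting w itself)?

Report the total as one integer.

#0=m has no predecessor
#1=j has no predecessor
#2=k depends on [0:m, 1:j]
#3=k depends on [2:k]
#4=k depends on [3:k]
#5=j depends on [4:k]
#6=h depends on [0:m]
#7=j depends on [5:j]
#8=k depends on [7:j]
#9=m depends on [6:h, 8:k]
#10=h depends on [9:m]
sources: [0:m, 1:j]
N(rest) = Σ N(rest − s) over sources s of rest; N(one piece) = 1:
  size 1 → [10]=1
  size 2 → [9,10]=1
  size 3 → [6,9,10]=1  [8,9,10]=1
  size 4 → [6,8,9,10]=2  [7,8,9,10]=1
  size 5 → [5,7,8,9,10]=1  [6,7,8,9,10]=3
  size 6 → [4,5,7,8,9,10]=1  [5,6,7,8,9,10]=4
  size 7 → [3,4,5,7,8,9,10]=1  [4,5,6,7,8,9,10]=5
  size 8 → [2,3,4,5,7,8,9,10]=1  [3,4,5,6,7,8,9,10]=6
  size 9 → [1,2,3,4,5,7,8,9,10]=1  [2,3,4,5,6,7,8,9,10]=7
  first=0(m) contributes 8
  first=1(j) contributes 7
|[w]| = 15

15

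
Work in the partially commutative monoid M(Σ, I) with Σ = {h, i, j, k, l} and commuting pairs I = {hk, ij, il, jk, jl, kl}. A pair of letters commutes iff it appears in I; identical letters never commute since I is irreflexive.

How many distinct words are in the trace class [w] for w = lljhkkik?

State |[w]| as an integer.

drop 0:l onto floor
drop 1:l onto {0:l}
drop 2:j onto floor
drop 3:h onto {1:l, 2:j}
drop 4:k onto floor
drop 5:k onto {4:k}
drop 6:i onto {3:h, 5:k}
drop 7:k onto {6:i}
ground layer = {0:l, 2:j, 4:k}
drop-orders for the pieces not yet dropped (sum over which currently-grounded one goes next):
  1 to go: {7} 1
  2 to go: {6,7} 1
  3 to go: {3,6,7} 1  {5,6,7} 1
  4 to go: {1,3,6,7} 1  {2,3,6,7} 1  {3,5,6,7} 2  {4,5,6,7} 1
  5 to go: {0,1,3,6,7} 1  {1,2,3,6,7} 2  {1,3,5,6,7} 3  {2,3,5,6,7} 3  {3,4,5,6,7} 3
  6 to go: {0,1,2,3,6,7} 3  {0,1,3,5,6,7} 4  {1,2,3,5,6,7} 8  {1,3,4,5,6,7} 6  {2,3,4,5,6,7} 6
  if 0:l drops first: 20 orders
  if 2:j drops first: 10 orders
  if 4:k drops first: 15 orders
heap linearizations: 45

45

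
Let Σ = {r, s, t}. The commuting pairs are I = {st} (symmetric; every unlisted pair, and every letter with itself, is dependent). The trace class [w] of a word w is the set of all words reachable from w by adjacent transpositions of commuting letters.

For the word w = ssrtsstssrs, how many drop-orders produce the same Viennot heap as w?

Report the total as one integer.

0(s) covers ∅
1(s) covers 0:s
2(r) covers 1:s
3(t) covers 2:r
4(s) covers 2:r
5(s) covers 4:s
6(t) covers 3:t
7(s) covers 5:s
8(s) covers 7:s
9(r) covers 6:t, 8:s
10(s) covers 9:r
floor of heap: 0:s
completions by unplaced set U, small U first (add the entries for U minus each lowest piece of U):
  |U|=1: {10}:1
  |U|=2: {9,10}:1
  |U|=3: {6,9,10}:1  {8,9,10}:1
  |U|=4: {3,6,9,10}:1  {6,8,9,10}:2  {7,8,9,10}:1
  |U|=5: {3,6,8,9,10}:3  {5,7,8,9,10}:1  {6,7,8,9,10}:3
  |U|=6: {3,6,7,8,9,10}:6  {4,5,7,8,9,10}:1  {5,6,7,8,9,10}:4
  |U|=7: {3,5,6,7,8,9,10}:10  {4,5,6,7,8,9,10}:5
  |U|=8: {3,4,5,6,7,8,9,10}:15
  |U|=9: {2,3,4,5,6,7,8,9,10}:15
  start at 0(s): 15

15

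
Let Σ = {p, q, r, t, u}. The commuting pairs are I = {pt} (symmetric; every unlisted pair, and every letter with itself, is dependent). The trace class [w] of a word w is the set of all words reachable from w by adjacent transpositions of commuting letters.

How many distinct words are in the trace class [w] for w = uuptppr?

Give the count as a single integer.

4

0(u) covers ∅
1(u) covers 0:u
2(p) covers 1:u
3(t) covers 1:u
4(p) covers 2:p
5(p) covers 4:p
6(r) covers 3:t, 5:p
floor of heap: 0:u
completions by unplaced set U, small U first (add the entries for U minus each lowest piece of U):
  |U|=1: {6}:1
  |U|=2: {3,6}:1  {5,6}:1
  |U|=3: {3,5,6}:2  {4,5,6}:1
  |U|=4: {2,4,5,6}:1  {3,4,5,6}:3
  |U|=5: {2,3,4,5,6}:4
  start at 0(u): 4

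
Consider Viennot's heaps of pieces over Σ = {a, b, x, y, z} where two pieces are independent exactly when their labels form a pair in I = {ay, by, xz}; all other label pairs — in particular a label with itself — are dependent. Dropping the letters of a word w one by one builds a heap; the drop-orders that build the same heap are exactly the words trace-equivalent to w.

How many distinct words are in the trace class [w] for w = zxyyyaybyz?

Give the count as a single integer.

drop 0:z onto floor
drop 1:x onto floor
drop 2:y onto {0:z, 1:x}
drop 3:y onto {2:y}
drop 4:y onto {3:y}
drop 5:a onto {0:z, 1:x}
drop 6:y onto {4:y}
drop 7:b onto {5:a}
drop 8:y onto {6:y}
drop 9:z onto {7:b, 8:y}
ground layer = {0:z, 1:x}
drop-orders for the pieces not yet dropped (sum over which currently-grounded one goes next):
  1 to go: {9} 1
  2 to go: {7,9} 1  {8,9} 1
  3 to go: {5,7,9} 1  {6,8,9} 1  {7,8,9} 2
  4 to go: {4,6,8,9} 1  {5,7,8,9} 3  {6,7,8,9} 3
  5 to go: {3,4,6,8,9} 1  {4,6,7,8,9} 4  {5,6,7,8,9} 6
  6 to go: {2,3,4,6,8,9} 1  {3,4,6,7,8,9} 5  {4,5,6,7,8,9} 10
  7 to go: {2,3,4,6,7,8,9} 6  {3,4,5,6,7,8,9} 15
  8 to go: {2,3,4,5,6,7,8,9} 21
  if 0:z drops first: 21 orders
  if 1:x drops first: 21 orders
heap linearizations: 42

42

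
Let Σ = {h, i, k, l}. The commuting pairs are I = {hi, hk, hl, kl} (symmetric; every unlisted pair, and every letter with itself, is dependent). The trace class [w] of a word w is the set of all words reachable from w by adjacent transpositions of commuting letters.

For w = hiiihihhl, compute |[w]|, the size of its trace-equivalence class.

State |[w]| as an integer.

0(h) covers ∅
1(i) covers ∅
2(i) covers 1:i
3(i) covers 2:i
4(h) covers 0:h
5(i) covers 3:i
6(h) covers 4:h
7(h) covers 6:h
8(l) covers 5:i
floor of heap: 0:h, 1:i
completions by unplaced set U, small U first (add the entries for U minus each lowest piece of U):
  |U|=1: {7}:1  {8}:1
  |U|=2: {5,8}:1  {6,7}:1  {7,8}:2
  |U|=3: {3,5,8}:1  {4,6,7}:1  {5,7,8}:3  {6,7,8}:3
  |U|=4: {0,4,6,7}:1  {2,3,5,8}:1  {3,5,7,8}:4  {4,6,7,8}:4  {5,6,7,8}:6
  |U|=5: {0,4,6,7,8}:5  {1,2,3,5,8}:1  {2,3,5,7,8}:5  {3,5,6,7,8}:10  {4,5,6,7,8}:10
  |U|=6: {0,4,5,6,7,8}:15  {1,2,3,5,7,8}:6  {2,3,5,6,7,8}:15  {3,4,5,6,7,8}:20
  |U|=7: {0,3,4,5,6,7,8}:35  {1,2,3,5,6,7,8}:21  {2,3,4,5,6,7,8}:35
  start at 0(h): 56
  start at 1(i): 70
sum over floor = 126

126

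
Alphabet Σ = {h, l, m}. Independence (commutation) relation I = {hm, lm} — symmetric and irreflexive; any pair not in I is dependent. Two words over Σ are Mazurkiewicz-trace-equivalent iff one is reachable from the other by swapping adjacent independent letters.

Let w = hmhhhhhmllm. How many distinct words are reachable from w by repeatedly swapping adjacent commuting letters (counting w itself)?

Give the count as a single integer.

165

0(h) covers ∅
1(m) covers ∅
2(h) covers 0:h
3(h) covers 2:h
4(h) covers 3:h
5(h) covers 4:h
6(h) covers 5:h
7(m) covers 1:m
8(l) covers 6:h
9(l) covers 8:l
10(m) covers 7:m
floor of heap: 0:h, 1:m
completions by unplaced set U, small U first (add the entries for U minus each lowest piece of U):
  |U|=1: {9}:1  {10}:1
  |U|=2: {7,10}:1  {8,9}:1  {9,10}:2
  |U|=3: {1,7,10}:1  {6,8,9}:1  {7,9,10}:3  {8,9,10}:3
  |U|=4: {1,7,9,10}:4  {5,6,8,9}:1  {6,8,9,10}:4  {7,8,9,10}:6
  |U|=5: {1,7,8,9,10}:10  {4,5,6,8,9}:1  {5,6,8,9,10}:5  {6,7,8,9,10}:10
  |U|=6: {1,6,7,8,9,10}:20  {3,4,5,6,8,9}:1  {4,5,6,8,9,10}:6  {5,6,7,8,9,10}:15
  |U|=7: {1,5,6,7,8,9,10}:35  {2,3,4,5,6,8,9}:1  {3,4,5,6,8,9,10}:7  {4,5,6,7,8,9,10}:21
  |U|=8: {0,2,3,4,5,6,8,9}:1  {1,4,5,6,7,8,9,10}:56  {2,3,4,5,6,8,9,10}:8  {3,4,5,6,7,8,9,10}:28
  |U|=9: {0,2,3,4,5,6,8,9,10}:9  {1,3,4,5,6,7,8,9,10}:84  {2,3,4,5,6,7,8,9,10}:36
  start at 0(h): 120
  start at 1(m): 45
sum over floor = 165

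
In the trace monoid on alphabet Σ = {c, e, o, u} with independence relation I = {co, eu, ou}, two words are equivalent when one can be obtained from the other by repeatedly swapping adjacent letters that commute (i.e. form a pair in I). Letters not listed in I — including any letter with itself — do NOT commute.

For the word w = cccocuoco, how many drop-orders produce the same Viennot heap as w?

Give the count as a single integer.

84

#0=c has no predecessor
#1=c depends on [0:c]
#2=c depends on [1:c]
#3=o has no predecessor
#4=c depends on [2:c]
#5=u depends on [4:c]
#6=o depends on [3:o]
#7=c depends on [5:u]
#8=o depends on [6:o]
sources: [0:c, 3:o]
N(rest) = Σ N(rest − s) over sources s of rest; N(one piece) = 1:
  size 1 → [7]=1  [8]=1
  size 2 → [5,7]=1  [6,8]=1  [7,8]=2
  size 3 → [3,6,8]=1  [4,5,7]=1  [5,7,8]=3  [6,7,8]=3
  size 4 → [2,4,5,7]=1  [3,6,7,8]=4  [4,5,7,8]=4  [5,6,7,8]=6
  size 5 → [1,2,4,5,7]=1  [2,4,5,7,8]=5  [3,5,6,7,8]=10  [4,5,6,7,8]=10
  size 6 → [0,1,2,4,5,7]=1  [1,2,4,5,7,8]=6  [2,4,5,6,7,8]=15  [3,4,5,6,7,8]=20
  size 7 → [0,1,2,4,5,7,8]=7  [1,2,4,5,6,7,8]=21  [2,3,4,5,6,7,8]=35
  first=0(c) contributes 56
  first=3(o) contributes 28
|[w]| = 84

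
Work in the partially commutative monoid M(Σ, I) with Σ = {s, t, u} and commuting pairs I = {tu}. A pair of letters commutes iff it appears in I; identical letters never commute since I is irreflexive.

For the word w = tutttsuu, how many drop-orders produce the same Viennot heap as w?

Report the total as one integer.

0(t) covers ∅
1(u) covers ∅
2(t) covers 0:t
3(t) covers 2:t
4(t) covers 3:t
5(s) covers 1:u, 4:t
6(u) covers 5:s
7(u) covers 6:u
floor of heap: 0:t, 1:u
completions by unplaced set U, small U first (add the entries for U minus each lowest piece of U):
  |U|=1: {7}:1
  |U|=2: {6,7}:1
  |U|=3: {5,6,7}:1
  |U|=4: {1,5,6,7}:1  {4,5,6,7}:1
  |U|=5: {1,4,5,6,7}:2  {3,4,5,6,7}:1
  |U|=6: {1,3,4,5,6,7}:3  {2,3,4,5,6,7}:1
  start at 0(t): 4
  start at 1(u): 1
sum over floor = 5

5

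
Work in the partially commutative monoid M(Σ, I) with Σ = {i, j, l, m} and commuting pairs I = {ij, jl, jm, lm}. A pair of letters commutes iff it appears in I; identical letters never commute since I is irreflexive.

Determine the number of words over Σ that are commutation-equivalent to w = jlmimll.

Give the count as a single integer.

42

drop 0:j onto floor
drop 1:l onto floor
drop 2:m onto floor
drop 3:i onto {1:l, 2:m}
drop 4:m onto {3:i}
drop 5:l onto {3:i}
drop 6:l onto {5:l}
ground layer = {0:j, 1:l, 2:m}
drop-orders for the pieces not yet dropped (sum over which currently-grounded one goes next):
  1 to go: {0} 1  {4} 1  {6} 1
  2 to go: {0,4} 2  {0,6} 2  {4,6} 2  {5,6} 1
  3 to go: {0,4,6} 6  {0,5,6} 3  {4,5,6} 3
  4 to go: {0,4,5,6} 12  {3,4,5,6} 3
  5 to go: {0,3,4,5,6} 15  {1,3,4,5,6} 3  {2,3,4,5,6} 3
  if 0:j drops first: 6 orders
  if 1:l drops first: 18 orders
  if 2:m drops first: 18 orders
heap linearizations: 42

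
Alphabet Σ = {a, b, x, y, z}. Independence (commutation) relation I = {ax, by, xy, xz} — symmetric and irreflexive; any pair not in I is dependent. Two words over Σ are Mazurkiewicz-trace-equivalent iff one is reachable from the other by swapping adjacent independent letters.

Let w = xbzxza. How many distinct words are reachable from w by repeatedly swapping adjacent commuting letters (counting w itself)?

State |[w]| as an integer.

4

drop 0:x onto floor
drop 1:b onto {0:x}
drop 2:z onto {1:b}
drop 3:x onto {1:b}
drop 4:z onto {2:z}
drop 5:a onto {4:z}
ground layer = {0:x}
drop-orders for the pieces not yet dropped (sum over which currently-grounded one goes next):
  1 to go: {3} 1  {5} 1
  2 to go: {3,5} 2  {4,5} 1
  3 to go: {2,4,5} 1  {3,4,5} 3
  4 to go: {2,3,4,5} 4
  if 0:x drops first: 4 orders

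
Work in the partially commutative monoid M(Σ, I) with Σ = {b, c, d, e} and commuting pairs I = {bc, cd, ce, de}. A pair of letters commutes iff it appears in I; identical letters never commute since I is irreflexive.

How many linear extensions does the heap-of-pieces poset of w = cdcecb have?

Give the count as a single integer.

40

drop 0:c onto floor
drop 1:d onto floor
drop 2:c onto {0:c}
drop 3:e onto floor
drop 4:c onto {2:c}
drop 5:b onto {1:d, 3:e}
ground layer = {0:c, 1:d, 3:e}
drop-orders for the pieces not yet dropped (sum over which currently-grounded one goes next):
  1 to go: {4} 1  {5} 1
  2 to go: {1,5} 1  {2,4} 1  {3,5} 1  {4,5} 2
  3 to go: {0,2,4} 1  {1,3,5} 2  {1,4,5} 3  {2,4,5} 3  {3,4,5} 3
  4 to go: {0,2,4,5} 4  {1,2,4,5} 6  {1,3,4,5} 8  {2,3,4,5} 6
  if 0:c drops first: 20 orders
  if 1:d drops first: 10 orders
  if 3:e drops first: 10 orders
heap linearizations: 40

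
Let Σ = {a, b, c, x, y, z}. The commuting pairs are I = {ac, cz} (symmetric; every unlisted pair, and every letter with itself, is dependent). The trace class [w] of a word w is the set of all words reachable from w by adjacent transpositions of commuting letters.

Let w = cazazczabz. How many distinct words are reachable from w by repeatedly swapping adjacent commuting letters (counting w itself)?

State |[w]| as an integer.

28

piece 0:c — minimal
piece 1:a — minimal
piece 2:z rests on {1:a}
piece 3:a rests on {2:z}
piece 4:z rests on {3:a}
piece 5:c rests on {0:c}
piece 6:z rests on {4:z}
piece 7:a rests on {6:z}
piece 8:b rests on {5:c, 7:a}
piece 9:z rests on {8:b}
minimal pieces: {0:c, 1:a}
ways to finish when only these pieces remain (= sum over removing one remaining piece with nothing left below it):
  1 left: {9}→1
  2 left: {8,9}→1
  3 left: {5,8,9}→1  {7,8,9}→1
  4 left: {0,5,8,9}→1  {5,7,8,9}→2  {6,7,8,9}→1
  5 left: {0,5,7,8,9}→3  {4,6,7,8,9}→1  {5,6,7,8,9}→3
  6 left: {0,5,6,7,8,9}→6  {3,4,6,7,8,9}→1  {4,5,6,7,8,9}→4
  7 left: {0,4,5,6,7,8,9}→10  {2,3,4,6,7,8,9}→1  {3,4,5,6,7,8,9}→5
  8 left: {0,3,4,5,6,7,8,9}→15  {1,2,3,4,6,7,8,9}→1  {2,3,4,5,6,7,8,9}→6
  placing 0:c first → 7 extensions
  placing 1:a first → 21 extensions
total linear extensions = 28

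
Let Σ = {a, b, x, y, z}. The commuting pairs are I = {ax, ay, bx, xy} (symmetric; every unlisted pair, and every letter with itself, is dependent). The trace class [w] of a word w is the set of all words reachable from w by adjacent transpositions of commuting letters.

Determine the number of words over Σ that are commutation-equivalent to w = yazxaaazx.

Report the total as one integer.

drop 0:y onto floor
drop 1:a onto floor
drop 2:z onto {0:y, 1:a}
drop 3:x onto {2:z}
drop 4:a onto {2:z}
drop 5:a onto {4:a}
drop 6:a onto {5:a}
drop 7:z onto {3:x, 6:a}
drop 8:x onto {7:z}
ground layer = {0:y, 1:a}
drop-orders for the pieces not yet dropped (sum over which currently-grounded one goes next):
  1 to go: {8} 1
  2 to go: {7,8} 1
  3 to go: {3,7,8} 1  {6,7,8} 1
  4 to go: {3,6,7,8} 2  {5,6,7,8} 1
  5 to go: {3,5,6,7,8} 3  {4,5,6,7,8} 1
  6 to go: {3,4,5,6,7,8} 4
  7 to go: {2,3,4,5,6,7,8} 4
  if 0:y drops first: 4 orders
  if 1:a drops first: 4 orders
heap linearizations: 8

8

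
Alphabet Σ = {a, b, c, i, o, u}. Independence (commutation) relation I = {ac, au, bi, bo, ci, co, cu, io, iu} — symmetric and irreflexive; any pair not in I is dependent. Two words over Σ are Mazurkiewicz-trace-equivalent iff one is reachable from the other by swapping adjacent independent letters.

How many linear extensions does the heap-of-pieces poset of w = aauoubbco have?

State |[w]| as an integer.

12

0(a) covers ∅
1(a) covers 0:a
2(u) covers ∅
3(o) covers 1:a, 2:u
4(u) covers 3:o
5(b) covers 4:u
6(b) covers 5:b
7(c) covers 6:b
8(o) covers 4:u
floor of heap: 0:a, 2:u
completions by unplaced set U, small U first (add the entries for U minus each lowest piece of U):
  |U|=1: {7}:1  {8}:1
  |U|=2: {6,7}:1  {7,8}:2
  |U|=3: {5,6,7}:1  {6,7,8}:3
  |U|=4: {5,6,7,8}:4
  |U|=5: {4,5,6,7,8}:4
  |U|=6: {3,4,5,6,7,8}:4
  |U|=7: {1,3,4,5,6,7,8}:4  {2,3,4,5,6,7,8}:4
  start at 0(a): 8
  start at 2(u): 4
sum over floor = 12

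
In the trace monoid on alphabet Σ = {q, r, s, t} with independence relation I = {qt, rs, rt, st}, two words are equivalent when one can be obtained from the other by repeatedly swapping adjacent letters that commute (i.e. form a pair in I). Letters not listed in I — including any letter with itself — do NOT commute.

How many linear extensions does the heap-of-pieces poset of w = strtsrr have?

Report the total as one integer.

piece 0:s — minimal
piece 1:t — minimal
piece 2:r — minimal
piece 3:t rests on {1:t}
piece 4:s rests on {0:s}
piece 5:r rests on {2:r}
piece 6:r rests on {5:r}
minimal pieces: {0:s, 1:t, 2:r}
ways to finish when only these pieces remain (= sum over removing one remaining piece with nothing left below it):
  1 left: {3}→1  {4}→1  {6}→1
  2 left: {0,4}→1  {1,3}→1  {3,4}→2  {3,6}→2  {4,6}→2  {5,6}→1
  3 left: {0,3,4}→3  {0,4,6}→3  {1,3,4}→3  {1,3,6}→3  {2,5,6}→1  {3,4,6}→6  {3,5,6}→3  {4,5,6}→3
  4 left: {0,1,3,4}→6  {0,3,4,6}→12  {0,4,5,6}→6  {1,3,4,6}→12  {1,3,5,6}→6  {2,3,5,6}→4  {2,4,5,6}→4  {3,4,5,6}→12
  5 left: {0,1,3,4,6}→30  {0,2,4,5,6}→10  {0,3,4,5,6}→30  {1,2,3,5,6}→10  {1,3,4,5,6}→30  {2,3,4,5,6}→20
  placing 0:s first → 60 extensions
  placing 1:t first → 60 extensions
  placing 2:r first → 90 extensions
total linear extensions = 210

210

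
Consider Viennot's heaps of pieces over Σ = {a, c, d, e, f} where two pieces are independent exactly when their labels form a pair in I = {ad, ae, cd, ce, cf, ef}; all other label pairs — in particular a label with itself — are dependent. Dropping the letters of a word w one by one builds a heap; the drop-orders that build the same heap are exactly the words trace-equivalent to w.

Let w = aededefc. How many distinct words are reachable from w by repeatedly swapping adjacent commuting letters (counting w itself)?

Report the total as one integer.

52

piece 0:a — minimal
piece 1:e — minimal
piece 2:d rests on {1:e}
piece 3:e rests on {2:d}
piece 4:d rests on {3:e}
piece 5:e rests on {4:d}
piece 6:f rests on {0:a, 4:d}
piece 7:c rests on {0:a}
minimal pieces: {0:a, 1:e}
ways to finish when only these pieces remain (= sum over removing one remaining piece with nothing left below it):
  1 left: {5}→1  {6}→1  {7}→1
  2 left: {5,6}→2  {5,7}→2  {6,7}→2
  3 left: {0,6,7}→2  {4,5,6}→2  {5,6,7}→6
  4 left: {0,5,6,7}→8  {3,4,5,6}→2  {4,5,6,7}→8
  5 left: {0,4,5,6,7}→16  {2,3,4,5,6}→2  {3,4,5,6,7}→10
  6 left: {0,3,4,5,6,7}→26  {1,2,3,4,5,6}→2  {2,3,4,5,6,7}→12
  placing 0:a first → 14 extensions
  placing 1:e first → 38 extensions
total linear extensions = 52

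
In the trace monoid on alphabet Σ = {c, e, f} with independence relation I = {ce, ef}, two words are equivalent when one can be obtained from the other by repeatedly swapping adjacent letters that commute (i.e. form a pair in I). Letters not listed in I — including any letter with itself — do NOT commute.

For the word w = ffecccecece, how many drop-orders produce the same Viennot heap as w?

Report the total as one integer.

330

drop 0:f onto floor
drop 1:f onto {0:f}
drop 2:e onto floor
drop 3:c onto {1:f}
drop 4:c onto {3:c}
drop 5:c onto {4:c}
drop 6:e onto {2:e}
drop 7:c onto {5:c}
drop 8:e onto {6:e}
drop 9:c onto {7:c}
drop 10:e onto {8:e}
ground layer = {0:f, 2:e}
drop-orders for the pieces not yet dropped (sum over which currently-grounded one goes next):
  1 to go: {9} 1  {10} 1
  2 to go: {7,9} 1  {8,10} 1  {9,10} 2
  3 to go: {5,7,9} 1  {6,8,10} 1  {7,9,10} 3  {8,9,10} 3
  4 to go: {2,6,8,10} 1  {4,5,7,9} 1  {5,7,9,10} 4  {6,8,9,10} 4  {7,8,9,10} 6
  5 to go: {2,6,8,9,10} 5  {3,4,5,7,9} 1  {4,5,7,9,10} 5  {5,7,8,9,10} 10  {6,7,8,9,10} 10
  6 to go: {1,3,4,5,7,9} 1  {2,6,7,8,9,10} 15  {3,4,5,7,9,10} 6  {4,5,7,8,9,10} 15  {5,6,7,8,9,10} 20
  7 to go: {0,1,3,4,5,7,9} 1  {1,3,4,5,7,9,10} 7  {2,5,6,7,8,9,10} 35  {3,4,5,7,8,9,10} 21  {4,5,6,7,8,9,10} 35
  8 to go: {0,1,3,4,5,7,9,10} 8  {1,3,4,5,7,8,9,10} 28  {2,4,5,6,7,8,9,10} 70  {3,4,5,6,7,8,9,10} 56
  9 to go: {0,1,3,4,5,7,8,9,10} 36  {1,3,4,5,6,7,8,9,10} 84  {2,3,4,5,6,7,8,9,10} 126
  if 0:f drops first: 210 orders
  if 2:e drops first: 120 orders
heap linearizations: 330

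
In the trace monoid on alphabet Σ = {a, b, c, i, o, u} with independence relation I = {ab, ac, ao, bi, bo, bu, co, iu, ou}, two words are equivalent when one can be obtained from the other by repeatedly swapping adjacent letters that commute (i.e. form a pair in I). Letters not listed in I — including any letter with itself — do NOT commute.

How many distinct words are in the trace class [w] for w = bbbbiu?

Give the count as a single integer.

30

piece 0:b — minimal
piece 1:b rests on {0:b}
piece 2:b rests on {1:b}
piece 3:b rests on {2:b}
piece 4:i — minimal
piece 5:u — minimal
minimal pieces: {0:b, 4:i, 5:u}
ways to finish when only these pieces remain (= sum over removing one remaining piece with nothing left below it):
  1 left: {3}→1  {4}→1  {5}→1
  2 left: {2,3}→1  {3,4}→2  {3,5}→2  {4,5}→2
  3 left: {1,2,3}→1  {2,3,4}→3  {2,3,5}→3  {3,4,5}→6
  4 left: {0,1,2,3}→1  {1,2,3,4}→4  {1,2,3,5}→4  {2,3,4,5}→12
  placing 0:b first → 20 extensions
  placing 4:i first → 5 extensions
  placing 5:u first → 5 extensions
total linear extensions = 30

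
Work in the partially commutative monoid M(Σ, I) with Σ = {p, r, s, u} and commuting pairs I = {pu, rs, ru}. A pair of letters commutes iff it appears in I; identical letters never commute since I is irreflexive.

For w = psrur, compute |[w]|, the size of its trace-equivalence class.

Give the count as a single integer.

6

drop 0:p onto floor
drop 1:s onto {0:p}
drop 2:r onto {0:p}
drop 3:u onto {1:s}
drop 4:r onto {2:r}
ground layer = {0:p}
drop-orders for the pieces not yet dropped (sum over which currently-grounded one goes next):
  1 to go: {3} 1  {4} 1
  2 to go: {1,3} 1  {2,4} 1  {3,4} 2
  3 to go: {1,3,4} 3  {2,3,4} 3
  if 0:p drops first: 6 orders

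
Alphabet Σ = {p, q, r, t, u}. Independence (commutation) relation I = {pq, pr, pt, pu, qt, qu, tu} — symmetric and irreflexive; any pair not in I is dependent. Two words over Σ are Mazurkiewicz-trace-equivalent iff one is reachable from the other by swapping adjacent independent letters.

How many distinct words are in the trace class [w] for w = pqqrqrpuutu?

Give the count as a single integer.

drop 0:p onto floor
drop 1:q onto floor
drop 2:q onto {1:q}
drop 3:r onto {2:q}
drop 4:q onto {3:r}
drop 5:r onto {4:q}
drop 6:p onto {0:p}
drop 7:u onto {5:r}
drop 8:u onto {7:u}
drop 9:t onto {5:r}
drop 10:u onto {8:u}
ground layer = {0:p, 1:q}
drop-orders for the pieces not yet dropped (sum over which currently-grounded one goes next):
  1 to go: {6} 1  {9} 1  {10} 1
  2 to go: {0,6} 1  {6,9} 2  {6,10} 2  {8,10} 1  {9,10} 2
  3 to go: {0,6,9} 3  {0,6,10} 3  {6,8,10} 3  {6,9,10} 6  {7,8,10} 1  {8,9,10} 3
  4 to go: {0,6,8,10} 6  {0,6,9,10} 12  {6,7,8,10} 4  {6,8,9,10} 12  {7,8,9,10} 4
  5 to go: {0,6,7,8,10} 10  {0,6,8,9,10} 30  {5,7,8,9,10} 4  {6,7,8,9,10} 20
  6 to go: {0,6,7,8,9,10} 60  {4,5,7,8,9,10} 4  {5,6,7,8,9,10} 24
  7 to go: {0,5,6,7,8,9,10} 84  {3,4,5,7,8,9,10} 4  {4,5,6,7,8,9,10} 28
  8 to go: {0,4,5,6,7,8,9,10} 112  {2,3,4,5,7,8,9,10} 4  {3,4,5,6,7,8,9,10} 32
  9 to go: {0,3,4,5,6,7,8,9,10} 144  {1,2,3,4,5,7,8,9,10} 4  {2,3,4,5,6,7,8,9,10} 36
  if 0:p drops first: 40 orders
  if 1:q drops first: 180 orders
heap linearizations: 220

220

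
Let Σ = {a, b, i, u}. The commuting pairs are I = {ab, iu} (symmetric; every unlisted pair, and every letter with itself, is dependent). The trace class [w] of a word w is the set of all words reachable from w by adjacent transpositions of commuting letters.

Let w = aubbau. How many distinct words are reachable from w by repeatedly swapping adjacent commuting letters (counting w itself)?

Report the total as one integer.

3

0(a) covers ∅
1(u) covers 0:a
2(b) covers 1:u
3(b) covers 2:b
4(a) covers 1:u
5(u) covers 3:b, 4:a
floor of heap: 0:a
completions by unplaced set U, small U first (add the entries for U minus each lowest piece of U):
  |U|=1: {5}:1
  |U|=2: {3,5}:1  {4,5}:1
  |U|=3: {2,3,5}:1  {3,4,5}:2
  |U|=4: {2,3,4,5}:3
  start at 0(a): 3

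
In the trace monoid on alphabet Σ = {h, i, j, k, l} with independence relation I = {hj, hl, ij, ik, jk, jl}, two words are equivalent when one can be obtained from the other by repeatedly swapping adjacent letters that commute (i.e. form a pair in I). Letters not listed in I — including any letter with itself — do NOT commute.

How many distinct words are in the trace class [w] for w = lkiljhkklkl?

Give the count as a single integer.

#0=l has no predecessor
#1=k depends on [0:l]
#2=i depends on [0:l]
#3=l depends on [1:k, 2:i]
#4=j has no predecessor
#5=h depends on [1:k, 2:i]
#6=k depends on [3:l, 5:h]
#7=k depends on [6:k]
#8=l depends on [7:k]
#9=k depends on [8:l]
#10=l depends on [9:k]
sources: [0:l, 4:j]
N(rest) = Σ N(rest − s) over sources s of rest; N(one piece) = 1:
  size 1 → [4]=1  [10]=1
  size 2 → [4,10]=2  [9,10]=1
  size 3 → [4,9,10]=3  [8,9,10]=1
  size 4 → [4,8,9,10]=4  [7,8,9,10]=1
  size 5 → [4,7,8,9,10]=5  [6,7,8,9,10]=1
  size 6 → [3,6,7,8,9,10]=1  [4,6,7,8,9,10]=6  [5,6,7,8,9,10]=1
  size 7 → [3,4,6,7,8,9,10]=7  [3,5,6,7,8,9,10]=2  [4,5,6,7,8,9,10]=7
  size 8 → [1,3,5,6,7,8,9,10]=2  [2,3,5,6,7,8,9,10]=2  [3,4,5,6,7,8,9,10]=16
  size 9 → [1,2,3,5,6,7,8,9,10]=4  [1,3,4,5,6,7,8,9,10]=18  [2,3,4,5,6,7,8,9,10]=18
  first=0(l) contributes 40
  first=4(j) contributes 4
|[w]| = 44

44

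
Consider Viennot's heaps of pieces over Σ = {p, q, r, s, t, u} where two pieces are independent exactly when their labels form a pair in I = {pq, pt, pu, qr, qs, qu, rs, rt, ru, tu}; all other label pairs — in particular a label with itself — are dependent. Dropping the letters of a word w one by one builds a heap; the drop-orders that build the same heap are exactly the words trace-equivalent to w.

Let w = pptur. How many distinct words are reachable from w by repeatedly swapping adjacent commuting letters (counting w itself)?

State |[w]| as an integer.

#0=p has no predecessor
#1=p depends on [0:p]
#2=t has no predecessor
#3=u has no predecessor
#4=r depends on [1:p]
sources: [0:p, 2:t, 3:u]
N(rest) = Σ N(rest − s) over sources s of rest; N(one piece) = 1:
  size 1 → [2]=1  [3]=1  [4]=1
  size 2 → [1,4]=1  [2,3]=2  [2,4]=2  [3,4]=2
  size 3 → [0,1,4]=1  [1,2,4]=3  [1,3,4]=3  [2,3,4]=6
  first=0(p) contributes 12
  first=2(t) contributes 4
  first=3(u) contributes 4
|[w]| = 20

20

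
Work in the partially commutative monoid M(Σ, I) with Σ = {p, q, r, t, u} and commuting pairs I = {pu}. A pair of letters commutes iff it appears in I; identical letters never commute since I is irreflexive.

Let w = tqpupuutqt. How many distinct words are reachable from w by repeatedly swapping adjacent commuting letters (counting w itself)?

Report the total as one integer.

10

drop 0:t onto floor
drop 1:q onto {0:t}
drop 2:p onto {1:q}
drop 3:u onto {1:q}
drop 4:p onto {2:p}
drop 5:u onto {3:u}
drop 6:u onto {5:u}
drop 7:t onto {4:p, 6:u}
drop 8:q onto {7:t}
drop 9:t onto {8:q}
ground layer = {0:t}
drop-orders for the pieces not yet dropped (sum over which currently-grounded one goes next):
  1 to go: {9} 1
  2 to go: {8,9} 1
  3 to go: {7,8,9} 1
  4 to go: {4,7,8,9} 1  {6,7,8,9} 1
  5 to go: {2,4,7,8,9} 1  {4,6,7,8,9} 2  {5,6,7,8,9} 1
  6 to go: {2,4,6,7,8,9} 3  {3,5,6,7,8,9} 1  {4,5,6,7,8,9} 3
  7 to go: {2,4,5,6,7,8,9} 6  {3,4,5,6,7,8,9} 4
  8 to go: {2,3,4,5,6,7,8,9} 10
  if 0:t drops first: 10 orders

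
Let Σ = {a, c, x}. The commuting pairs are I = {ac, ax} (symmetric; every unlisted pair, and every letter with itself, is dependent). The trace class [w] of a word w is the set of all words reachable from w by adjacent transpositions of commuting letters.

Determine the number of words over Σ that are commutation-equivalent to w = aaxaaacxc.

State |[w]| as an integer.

drop 0:a onto floor
drop 1:a onto {0:a}
drop 2:x onto floor
drop 3:a onto {1:a}
drop 4:a onto {3:a}
drop 5:a onto {4:a}
drop 6:c onto {2:x}
drop 7:x onto {6:c}
drop 8:c onto {7:x}
ground layer = {0:a, 2:x}
drop-orders for the pieces not yet dropped (sum over which currently-grounded one goes next):
  1 to go: {5} 1  {8} 1
  2 to go: {4,5} 1  {5,8} 2  {7,8} 1
  3 to go: {3,4,5} 1  {4,5,8} 3  {5,7,8} 3  {6,7,8} 1
  4 to go: {1,3,4,5} 1  {2,6,7,8} 1  {3,4,5,8} 4  {4,5,7,8} 6  {5,6,7,8} 4
  5 to go: {0,1,3,4,5} 1  {1,3,4,5,8} 5  {2,5,6,7,8} 5  {3,4,5,7,8} 10  {4,5,6,7,8} 10
  6 to go: {0,1,3,4,5,8} 6  {1,3,4,5,7,8} 15  {2,4,5,6,7,8} 15  {3,4,5,6,7,8} 20
  7 to go: {0,1,3,4,5,7,8} 21  {1,3,4,5,6,7,8} 35  {2,3,4,5,6,7,8} 35
  if 0:a drops first: 70 orders
  if 2:x drops first: 56 orders
heap linearizations: 126

126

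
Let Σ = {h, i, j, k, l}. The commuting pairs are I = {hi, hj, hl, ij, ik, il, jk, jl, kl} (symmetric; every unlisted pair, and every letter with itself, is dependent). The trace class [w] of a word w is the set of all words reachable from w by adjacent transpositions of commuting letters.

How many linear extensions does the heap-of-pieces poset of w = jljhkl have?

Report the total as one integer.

0(j) covers ∅
1(l) covers ∅
2(j) covers 0:j
3(h) covers ∅
4(k) covers 3:h
5(l) covers 1:l
floor of heap: 0:j, 1:l, 3:h
completions by unplaced set U, small U first (add the entries for U minus each lowest piece of U):
  |U|=1: {2}:1  {4}:1  {5}:1
  |U|=2: {0,2}:1  {1,5}:1  {2,4}:2  {2,5}:2  {3,4}:1  {4,5}:2
  |U|=3: {0,2,4}:3  {0,2,5}:3  {1,2,5}:3  {1,4,5}:3  {2,3,4}:3  {2,4,5}:6  {3,4,5}:3
  |U|=4: {0,1,2,5}:6  {0,2,3,4}:6  {0,2,4,5}:12  {1,2,4,5}:12  {1,3,4,5}:6  {2,3,4,5}:12
  start at 0(j): 30
  start at 1(l): 30
  start at 3(h): 30
sum over floor = 90

90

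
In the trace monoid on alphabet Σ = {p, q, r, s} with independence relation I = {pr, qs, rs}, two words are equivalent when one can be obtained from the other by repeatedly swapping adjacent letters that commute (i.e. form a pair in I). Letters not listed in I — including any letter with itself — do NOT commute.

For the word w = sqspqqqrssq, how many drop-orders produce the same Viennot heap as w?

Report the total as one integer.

piece 0:s — minimal
piece 1:q — minimal
piece 2:s rests on {0:s}
piece 3:p rests on {1:q, 2:s}
piece 4:q rests on {3:p}
piece 5:q rests on {4:q}
piece 6:q rests on {5:q}
piece 7:r rests on {6:q}
piece 8:s rests on {3:p}
piece 9:s rests on {8:s}
piece 10:q rests on {7:r}
minimal pieces: {0:s, 1:q}
ways to finish when only these pieces remain (= sum over removing one remaining piece with nothing left below it):
  1 left: {9}→1  {10}→1
  2 left: {7,10}→1  {8,9}→1  {9,10}→2
  3 left: {6,7,10}→1  {7,9,10}→3  {8,9,10}→3
  4 left: {5,6,7,10}→1  {6,7,9,10}→4  {7,8,9,10}→6
  5 left: {4,5,6,7,10}→1  {5,6,7,9,10}→5  {6,7,8,9,10}→10
  6 left: {4,5,6,7,9,10}→6  {5,6,7,8,9,10}→15
  7 left: {4,5,6,7,8,9,10}→21
  8 left: {3,4,5,6,7,8,9,10}→21
  9 left: {1,3,4,5,6,7,8,9,10}→21  {2,3,4,5,6,7,8,9,10}→21
  placing 0:s first → 42 extensions
  placing 1:q first → 21 extensions
total linear extensions = 63

63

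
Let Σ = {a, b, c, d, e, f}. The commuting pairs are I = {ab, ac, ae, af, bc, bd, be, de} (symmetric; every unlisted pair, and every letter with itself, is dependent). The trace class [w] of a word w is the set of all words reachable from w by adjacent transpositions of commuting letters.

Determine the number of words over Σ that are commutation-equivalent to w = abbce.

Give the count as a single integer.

piece 0:a — minimal
piece 1:b — minimal
piece 2:b rests on {1:b}
piece 3:c — minimal
piece 4:e rests on {3:c}
minimal pieces: {0:a, 1:b, 3:c}
ways to finish when only these pieces remain (= sum over removing one remaining piece with nothing left below it):
  1 left: {0}→1  {2}→1  {4}→1
  2 left: {0,2}→2  {0,4}→2  {1,2}→1  {2,4}→2  {3,4}→1
  3 left: {0,1,2}→3  {0,2,4}→6  {0,3,4}→3  {1,2,4}→3  {2,3,4}→3
  placing 0:a first → 6 extensions
  placing 1:b first → 12 extensions
  placing 3:c first → 12 extensions
total linear extensions = 30

30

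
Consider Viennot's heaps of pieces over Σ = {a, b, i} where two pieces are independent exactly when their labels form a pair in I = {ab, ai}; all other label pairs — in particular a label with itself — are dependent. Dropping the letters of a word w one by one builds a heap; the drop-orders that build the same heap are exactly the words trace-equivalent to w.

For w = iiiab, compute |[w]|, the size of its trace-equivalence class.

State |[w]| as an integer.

piece 0:i — minimal
piece 1:i rests on {0:i}
piece 2:i rests on {1:i}
piece 3:a — minimal
piece 4:b rests on {2:i}
minimal pieces: {0:i, 3:a}
ways to finish when only these pieces remain (= sum over removing one remaining piece with nothing left below it):
  1 left: {3}→1  {4}→1
  2 left: {2,4}→1  {3,4}→2
  3 left: {1,2,4}→1  {2,3,4}→3
  placing 0:i first → 4 extensions
  placing 3:a first → 1 extensions
total linear extensions = 5

5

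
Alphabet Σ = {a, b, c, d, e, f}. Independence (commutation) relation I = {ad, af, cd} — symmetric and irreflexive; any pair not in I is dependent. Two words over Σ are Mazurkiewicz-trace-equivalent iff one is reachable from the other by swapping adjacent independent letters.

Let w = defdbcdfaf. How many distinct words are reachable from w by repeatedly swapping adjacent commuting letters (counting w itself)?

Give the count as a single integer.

7

piece 0:d — minimal
piece 1:e rests on {0:d}
piece 2:f rests on {1:e}
piece 3:d rests on {2:f}
piece 4:b rests on {3:d}
piece 5:c rests on {4:b}
piece 6:d rests on {4:b}
piece 7:f rests on {5:c, 6:d}
piece 8:a rests on {5:c}
piece 9:f rests on {7:f}
minimal pieces: {0:d}
ways to finish when only these pieces remain (= sum over removing one remaining piece with nothing left below it):
  1 left: {8}→1  {9}→1
  2 left: {7,9}→1  {8,9}→2
  3 left: {6,7,9}→1  {7,8,9}→3
  4 left: {5,7,8,9}→3  {6,7,8,9}→4
  5 left: {5,6,7,8,9}→7
  6 left: {4,5,6,7,8,9}→7
  7 left: {3,4,5,6,7,8,9}→7
  8 left: {2,3,4,5,6,7,8,9}→7
  placing 0:d first → 7 extensions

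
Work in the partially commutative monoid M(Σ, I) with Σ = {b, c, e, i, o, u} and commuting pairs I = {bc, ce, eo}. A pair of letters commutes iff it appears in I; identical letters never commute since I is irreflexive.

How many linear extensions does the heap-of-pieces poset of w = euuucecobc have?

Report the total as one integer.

9

piece 0:e — minimal
piece 1:u rests on {0:e}
piece 2:u rests on {1:u}
piece 3:u rests on {2:u}
piece 4:c rests on {3:u}
piece 5:e rests on {3:u}
piece 6:c rests on {4:c}
piece 7:o rests on {6:c}
piece 8:b rests on {5:e, 7:o}
piece 9:c rests on {7:o}
minimal pieces: {0:e}
ways to finish when only these pieces remain (= sum over removing one remaining piece with nothing left below it):
  1 left: {8}→1  {9}→1
  2 left: {5,8}→1  {8,9}→2
  3 left: {5,8,9}→3  {7,8,9}→2
  4 left: {5,7,8,9}→5  {6,7,8,9}→2
  5 left: {4,6,7,8,9}→2  {5,6,7,8,9}→7
  6 left: {4,5,6,7,8,9}→9
  7 left: {3,4,5,6,7,8,9}→9
  8 left: {2,3,4,5,6,7,8,9}→9
  placing 0:e first → 9 extensions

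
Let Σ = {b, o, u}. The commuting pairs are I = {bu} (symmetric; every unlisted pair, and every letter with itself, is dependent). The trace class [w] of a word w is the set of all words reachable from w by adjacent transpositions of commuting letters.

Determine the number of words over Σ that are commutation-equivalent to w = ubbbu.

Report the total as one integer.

#0=u has no predecessor
#1=b has no predecessor
#2=b depends on [1:b]
#3=b depends on [2:b]
#4=u depends on [0:u]
sources: [0:u, 1:b]
N(rest) = Σ N(rest − s) over sources s of rest; N(one piece) = 1:
  size 1 → [3]=1  [4]=1
  size 2 → [0,4]=1  [2,3]=1  [3,4]=2
  size 3 → [0,3,4]=3  [1,2,3]=1  [2,3,4]=3
  first=0(u) contributes 4
  first=1(b) contributes 6
|[w]| = 10

10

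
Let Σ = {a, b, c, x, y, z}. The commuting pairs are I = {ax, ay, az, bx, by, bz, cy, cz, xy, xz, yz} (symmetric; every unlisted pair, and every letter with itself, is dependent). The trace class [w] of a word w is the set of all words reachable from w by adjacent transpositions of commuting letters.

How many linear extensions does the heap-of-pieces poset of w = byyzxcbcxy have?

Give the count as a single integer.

0(b) covers ∅
1(y) covers ∅
2(y) covers 1:y
3(z) covers ∅
4(x) covers ∅
5(c) covers 0:b, 4:x
6(b) covers 5:c
7(c) covers 6:b
8(x) covers 7:c
9(y) covers 2:y
floor of heap: 0:b, 1:y, 3:z, 4:x
completions by unplaced set U, small U first (add the entries for U minus each lowest piece of U):
  |U|=1: {3}:1  {8}:1  {9}:1
  |U|=2: {2,9}:1  {3,8}:2  {3,9}:2  {7,8}:1  {8,9}:2
  |U|=3: {1,2,9}:1  {2,3,9}:3  {2,8,9}:3  {3,7,8}:3  {3,8,9}:6  {6,7,8}:1  {7,8,9}:3
  |U|=4: {1,2,3,9}:4  {1,2,8,9}:4  {2,3,8,9}:12  {2,7,8,9}:6  {3,6,7,8}:4  {3,7,8,9}:12  {5,6,7,8}:1  {6,7,8,9}:4
  |U|=5: {0,5,6,7,8}:1  {1,2,3,8,9}:20  {1,2,7,8,9}:10  {2,3,7,8,9}:30  {2,6,7,8,9}:10  {3,5,6,7,8}:5  {3,6,7,8,9}:20  {4,5,6,7,8}:1  {5,6,7,8,9}:5
  |U|=6: {0,3,5,6,7,8}:6  {0,4,5,6,7,8}:2  {0,5,6,7,8,9}:6  {1,2,3,7,8,9}:60  {1,2,6,7,8,9}:20  {2,3,6,7,8,9}:60  {2,5,6,7,8,9}:15  {3,4,5,6,7,8}:6  {3,5,6,7,8,9}:30  {4,5,6,7,8,9}:6
  |U|=7: {0,2,5,6,7,8,9}:21  {0,3,4,5,6,7,8}:14  {0,3,5,6,7,8,9}:42  {0,4,5,6,7,8,9}:14  {1,2,3,6,7,8,9}:140  {1,2,5,6,7,8,9}:35  {2,3,5,6,7,8,9}:105  {2,4,5,6,7,8,9}:21  {3,4,5,6,7,8,9}:42
  |U|=8: {0,1,2,5,6,7,8,9}:56  {0,2,3,5,6,7,8,9}:168  {0,2,4,5,6,7,8,9}:56  {0,3,4,5,6,7,8,9}:112  {1,2,3,5,6,7,8,9}:280  {1,2,4,5,6,7,8,9}:56  {2,3,4,5,6,7,8,9}:168
  start at 0(b): 504
  start at 1(y): 504
  start at 3(z): 168
  start at 4(x): 504
sum over floor = 1680

1680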